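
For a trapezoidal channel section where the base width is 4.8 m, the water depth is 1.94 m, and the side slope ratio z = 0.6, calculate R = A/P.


For a trapezoidal section with side slope z:
A = (b + z*y)*y = (4.8 + 0.6*1.94)*1.94 = 11.57 m^2.
P = b + 2*y*sqrt(1 + z^2) = 4.8 + 2*1.94*sqrt(1 + 0.6^2) = 9.325 m.
R = A/P = 11.57 / 9.325 = 1.2408 m.

1.2408


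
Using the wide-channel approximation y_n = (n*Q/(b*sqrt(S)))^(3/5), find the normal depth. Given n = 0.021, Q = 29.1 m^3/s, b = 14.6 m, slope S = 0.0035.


We use the wide-channel approximation y_n = (n*Q/(b*sqrt(S)))^(3/5).
sqrt(S) = sqrt(0.0035) = 0.059161.
Numerator: n*Q = 0.021 * 29.1 = 0.6111.
Denominator: b*sqrt(S) = 14.6 * 0.059161 = 0.863751.
arg = 0.7075.
y_n = 0.7075^(3/5) = 0.8125 m.

0.8125


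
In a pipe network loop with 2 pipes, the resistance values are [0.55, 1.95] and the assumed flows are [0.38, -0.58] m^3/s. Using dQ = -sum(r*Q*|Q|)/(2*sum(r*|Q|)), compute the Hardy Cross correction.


Numerator terms (r*Q*|Q|): 0.55*0.38*|0.38| = 0.0794; 1.95*-0.58*|-0.58| = -0.656.
Sum of numerator = -0.5766.
Denominator terms (r*|Q|): 0.55*|0.38| = 0.209; 1.95*|-0.58| = 1.131.
2 * sum of denominator = 2 * 1.34 = 2.68.
dQ = --0.5766 / 2.68 = 0.2151 m^3/s.

0.2151


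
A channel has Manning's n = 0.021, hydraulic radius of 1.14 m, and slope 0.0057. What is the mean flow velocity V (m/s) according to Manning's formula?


Manning's equation gives V = (1/n) * R^(2/3) * S^(1/2).
First, compute R^(2/3) = 1.14^(2/3) = 1.0913.
Next, S^(1/2) = 0.0057^(1/2) = 0.075498.
Then 1/n = 1/0.021 = 47.62.
V = 47.62 * 1.0913 * 0.075498 = 3.9233 m/s.

3.9233


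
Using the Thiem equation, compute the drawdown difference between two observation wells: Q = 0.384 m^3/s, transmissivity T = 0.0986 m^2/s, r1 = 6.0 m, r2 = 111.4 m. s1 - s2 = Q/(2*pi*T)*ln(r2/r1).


Thiem equation: s1 - s2 = Q/(2*pi*T) * ln(r2/r1).
ln(r2/r1) = ln(111.4/6.0) = 2.9214.
Q/(2*pi*T) = 0.384 / (2*pi*0.0986) = 0.384 / 0.6195 = 0.6198.
s1 - s2 = 0.6198 * 2.9214 = 1.8108 m.

1.8108


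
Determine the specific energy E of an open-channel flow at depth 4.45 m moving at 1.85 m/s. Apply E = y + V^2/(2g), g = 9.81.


Specific energy E = y + V^2/(2g).
Velocity head = V^2/(2g) = 1.85^2 / (2*9.81) = 3.4225 / 19.62 = 0.1744 m.
E = 4.45 + 0.1744 = 4.6244 m.

4.6244


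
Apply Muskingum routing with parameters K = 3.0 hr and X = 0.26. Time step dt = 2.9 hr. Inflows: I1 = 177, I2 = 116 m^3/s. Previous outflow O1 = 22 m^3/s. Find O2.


Muskingum coefficients:
denom = 2*K*(1-X) + dt = 2*3.0*(1-0.26) + 2.9 = 7.34.
C0 = (dt - 2*K*X)/denom = (2.9 - 2*3.0*0.26)/7.34 = 0.1826.
C1 = (dt + 2*K*X)/denom = (2.9 + 2*3.0*0.26)/7.34 = 0.6076.
C2 = (2*K*(1-X) - dt)/denom = 0.2098.
O2 = C0*I2 + C1*I1 + C2*O1
   = 0.1826*116 + 0.6076*177 + 0.2098*22
   = 133.34 m^3/s.

133.34


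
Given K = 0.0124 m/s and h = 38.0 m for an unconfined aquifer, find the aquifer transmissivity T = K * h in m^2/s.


Transmissivity is defined as T = K * h.
T = 0.0124 * 38.0
  = 0.4712 m^2/s.

0.4712


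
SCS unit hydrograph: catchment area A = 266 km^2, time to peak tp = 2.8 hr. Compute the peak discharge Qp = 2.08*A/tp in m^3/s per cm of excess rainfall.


SCS formula: Qp = 2.08 * A / tp.
Qp = 2.08 * 266 / 2.8
   = 553.28 / 2.8
   = 197.6 m^3/s per cm.

197.6


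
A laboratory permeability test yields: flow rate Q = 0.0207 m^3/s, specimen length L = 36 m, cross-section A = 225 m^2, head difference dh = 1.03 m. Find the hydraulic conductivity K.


From K = Q*L / (A*dh):
Numerator: Q*L = 0.0207 * 36 = 0.7452.
Denominator: A*dh = 225 * 1.03 = 231.75.
K = 0.7452 / 231.75 = 0.003216 m/s.

0.003216


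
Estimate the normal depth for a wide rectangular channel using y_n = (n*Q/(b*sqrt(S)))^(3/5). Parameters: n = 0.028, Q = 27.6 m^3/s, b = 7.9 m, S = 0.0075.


We use the wide-channel approximation y_n = (n*Q/(b*sqrt(S)))^(3/5).
sqrt(S) = sqrt(0.0075) = 0.086603.
Numerator: n*Q = 0.028 * 27.6 = 0.7728.
Denominator: b*sqrt(S) = 7.9 * 0.086603 = 0.684164.
arg = 1.1296.
y_n = 1.1296^(3/5) = 1.0758 m.

1.0758


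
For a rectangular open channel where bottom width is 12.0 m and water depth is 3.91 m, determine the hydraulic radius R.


For a rectangular section:
Flow area A = b * y = 12.0 * 3.91 = 46.92 m^2.
Wetted perimeter P = b + 2y = 12.0 + 2*3.91 = 19.82 m.
Hydraulic radius R = A/P = 46.92 / 19.82 = 2.3673 m.

2.3673


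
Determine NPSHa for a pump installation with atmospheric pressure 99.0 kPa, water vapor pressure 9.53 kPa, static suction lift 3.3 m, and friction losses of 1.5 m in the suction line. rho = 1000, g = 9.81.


NPSHa = p_atm/(rho*g) - z_s - hf_s - p_vap/(rho*g).
p_atm/(rho*g) = 99.0*1000 / (1000*9.81) = 10.092 m.
p_vap/(rho*g) = 9.53*1000 / (1000*9.81) = 0.971 m.
NPSHa = 10.092 - 3.3 - 1.5 - 0.971
      = 4.32 m.

4.32


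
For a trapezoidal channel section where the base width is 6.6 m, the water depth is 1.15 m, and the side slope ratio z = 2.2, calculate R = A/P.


For a trapezoidal section with side slope z:
A = (b + z*y)*y = (6.6 + 2.2*1.15)*1.15 = 10.499 m^2.
P = b + 2*y*sqrt(1 + z^2) = 6.6 + 2*1.15*sqrt(1 + 2.2^2) = 12.158 m.
R = A/P = 10.499 / 12.158 = 0.8636 m.

0.8636


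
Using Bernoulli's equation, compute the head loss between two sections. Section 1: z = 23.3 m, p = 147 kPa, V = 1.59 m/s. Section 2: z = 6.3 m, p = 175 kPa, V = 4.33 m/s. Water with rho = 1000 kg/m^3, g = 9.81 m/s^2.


Total head at each section: H = z + p/(rho*g) + V^2/(2g).
H1 = 23.3 + 147*1000/(1000*9.81) + 1.59^2/(2*9.81)
   = 23.3 + 14.985 + 0.1289
   = 38.414 m.
H2 = 6.3 + 175*1000/(1000*9.81) + 4.33^2/(2*9.81)
   = 6.3 + 17.839 + 0.9556
   = 25.095 m.
h_L = H1 - H2 = 38.414 - 25.095 = 13.319 m.

13.319


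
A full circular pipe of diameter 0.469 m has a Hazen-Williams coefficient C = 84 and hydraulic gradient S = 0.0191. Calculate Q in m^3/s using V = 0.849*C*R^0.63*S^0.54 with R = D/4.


For a full circular pipe, R = D/4 = 0.469/4 = 0.1172 m.
V = 0.849 * 84 * 0.1172^0.63 * 0.0191^0.54
  = 0.849 * 84 * 0.259144 * 0.117966
  = 2.1801 m/s.
Pipe area A = pi*D^2/4 = pi*0.469^2/4 = 0.1728 m^2.
Q = A * V = 0.1728 * 2.1801 = 0.3766 m^3/s.

0.3766


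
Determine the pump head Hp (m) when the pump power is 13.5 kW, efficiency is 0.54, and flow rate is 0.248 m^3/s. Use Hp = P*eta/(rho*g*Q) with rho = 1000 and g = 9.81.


Pump head formula: Hp = P * eta / (rho * g * Q).
Numerator: P * eta = 13.5 * 1000 * 0.54 = 7290.0 W.
Denominator: rho * g * Q = 1000 * 9.81 * 0.248 = 2432.88.
Hp = 7290.0 / 2432.88 = 3.0 m.

3.0


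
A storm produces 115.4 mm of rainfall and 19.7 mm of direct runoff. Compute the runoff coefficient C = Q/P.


The runoff coefficient C = runoff depth / rainfall depth.
C = 19.7 / 115.4
  = 0.1707.

0.1707


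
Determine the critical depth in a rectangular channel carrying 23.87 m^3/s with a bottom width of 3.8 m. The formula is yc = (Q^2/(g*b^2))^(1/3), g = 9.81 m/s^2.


Using yc = (Q^2 / (g * b^2))^(1/3):
Q^2 = 23.87^2 = 569.78.
g * b^2 = 9.81 * 3.8^2 = 9.81 * 14.44 = 141.66.
Q^2 / (g*b^2) = 569.78 / 141.66 = 4.0222.
yc = 4.0222^(1/3) = 1.5903 m.

1.5903


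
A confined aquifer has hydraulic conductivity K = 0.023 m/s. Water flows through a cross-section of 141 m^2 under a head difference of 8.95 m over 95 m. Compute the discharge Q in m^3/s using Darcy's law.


Darcy's law: Q = K * A * i, where i = dh/L.
Hydraulic gradient i = 8.95 / 95 = 0.094211.
Q = 0.023 * 141 * 0.094211
  = 0.3055 m^3/s.

0.3055


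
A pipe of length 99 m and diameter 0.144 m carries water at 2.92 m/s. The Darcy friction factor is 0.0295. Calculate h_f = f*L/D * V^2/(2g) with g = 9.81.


Darcy-Weisbach equation: h_f = f * (L/D) * V^2/(2g).
f * L/D = 0.0295 * 99/0.144 = 20.2812.
V^2/(2g) = 2.92^2 / (2*9.81) = 8.5264 / 19.62 = 0.4346 m.
h_f = 20.2812 * 0.4346 = 8.814 m.

8.814


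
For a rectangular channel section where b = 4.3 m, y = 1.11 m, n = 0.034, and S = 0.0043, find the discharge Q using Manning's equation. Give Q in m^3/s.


For a rectangular channel, the cross-sectional area A = b * y = 4.3 * 1.11 = 4.77 m^2.
The wetted perimeter P = b + 2y = 4.3 + 2*1.11 = 6.52 m.
Hydraulic radius R = A/P = 4.77/6.52 = 0.7321 m.
Velocity V = (1/n)*R^(2/3)*S^(1/2) = (1/0.034)*0.7321^(2/3)*0.0043^(1/2) = 1.5666 m/s.
Discharge Q = A * V = 4.77 * 1.5666 = 7.477 m^3/s.

7.477


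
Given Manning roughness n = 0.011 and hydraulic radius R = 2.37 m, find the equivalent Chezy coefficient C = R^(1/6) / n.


The Chezy coefficient relates to Manning's n through C = R^(1/6) / n.
R^(1/6) = 2.37^(1/6) = 1.15467.
C = 1.15467 / 0.011 = 104.97 m^(1/2)/s.

104.97


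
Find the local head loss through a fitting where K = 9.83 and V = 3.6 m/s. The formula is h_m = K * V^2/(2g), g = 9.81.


Minor loss formula: h_m = K * V^2/(2g).
V^2 = 3.6^2 = 12.96.
V^2/(2g) = 12.96 / 19.62 = 0.6606 m.
h_m = 9.83 * 0.6606 = 6.4932 m.

6.4932


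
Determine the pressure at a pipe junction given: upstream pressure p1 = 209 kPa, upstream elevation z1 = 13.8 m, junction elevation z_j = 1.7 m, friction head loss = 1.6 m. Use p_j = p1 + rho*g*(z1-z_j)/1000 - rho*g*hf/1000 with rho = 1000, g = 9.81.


Junction pressure: p_j = p1 + rho*g*(z1 - z_j)/1000 - rho*g*hf/1000.
Elevation term = 1000*9.81*(13.8 - 1.7)/1000 = 118.701 kPa.
Friction term = 1000*9.81*1.6/1000 = 15.696 kPa.
p_j = 209 + 118.701 - 15.696 = 312.0 kPa.

312.0


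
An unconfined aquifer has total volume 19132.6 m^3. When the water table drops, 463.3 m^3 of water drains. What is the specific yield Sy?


Specific yield Sy = Volume drained / Total volume.
Sy = 463.3 / 19132.6
   = 0.0242.

0.0242


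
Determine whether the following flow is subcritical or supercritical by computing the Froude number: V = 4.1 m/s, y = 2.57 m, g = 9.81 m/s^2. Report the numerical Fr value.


The Froude number is defined as Fr = V / sqrt(g*y).
g*y = 9.81 * 2.57 = 25.2117.
sqrt(g*y) = sqrt(25.2117) = 5.0211.
Fr = 4.1 / 5.0211 = 0.8166.
Since Fr < 1, the flow is subcritical.

0.8166


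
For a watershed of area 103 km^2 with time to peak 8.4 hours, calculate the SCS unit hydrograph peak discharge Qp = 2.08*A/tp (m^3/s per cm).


SCS formula: Qp = 2.08 * A / tp.
Qp = 2.08 * 103 / 8.4
   = 214.24 / 8.4
   = 25.5 m^3/s per cm.

25.5


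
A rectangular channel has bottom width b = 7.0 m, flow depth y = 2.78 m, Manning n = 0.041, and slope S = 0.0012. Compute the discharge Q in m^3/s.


For a rectangular channel, the cross-sectional area A = b * y = 7.0 * 2.78 = 19.46 m^2.
The wetted perimeter P = b + 2y = 7.0 + 2*2.78 = 12.56 m.
Hydraulic radius R = A/P = 19.46/12.56 = 1.5494 m.
Velocity V = (1/n)*R^(2/3)*S^(1/2) = (1/0.041)*1.5494^(2/3)*0.0012^(1/2) = 1.1313 m/s.
Discharge Q = A * V = 19.46 * 1.1313 = 22.015 m^3/s.

22.015


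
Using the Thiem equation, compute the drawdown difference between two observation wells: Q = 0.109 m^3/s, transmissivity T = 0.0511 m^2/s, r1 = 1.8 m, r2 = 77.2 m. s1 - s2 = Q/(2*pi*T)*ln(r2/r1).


Thiem equation: s1 - s2 = Q/(2*pi*T) * ln(r2/r1).
ln(r2/r1) = ln(77.2/1.8) = 3.7586.
Q/(2*pi*T) = 0.109 / (2*pi*0.0511) = 0.109 / 0.3211 = 0.3395.
s1 - s2 = 0.3395 * 3.7586 = 1.276 m.

1.276


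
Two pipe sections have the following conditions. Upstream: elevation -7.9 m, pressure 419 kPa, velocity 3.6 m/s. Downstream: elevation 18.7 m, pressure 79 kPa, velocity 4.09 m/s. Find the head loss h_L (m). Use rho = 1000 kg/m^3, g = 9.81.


Total head at each section: H = z + p/(rho*g) + V^2/(2g).
H1 = -7.9 + 419*1000/(1000*9.81) + 3.6^2/(2*9.81)
   = -7.9 + 42.712 + 0.6606
   = 35.472 m.
H2 = 18.7 + 79*1000/(1000*9.81) + 4.09^2/(2*9.81)
   = 18.7 + 8.053 + 0.8526
   = 27.606 m.
h_L = H1 - H2 = 35.472 - 27.606 = 7.866 m.

7.866


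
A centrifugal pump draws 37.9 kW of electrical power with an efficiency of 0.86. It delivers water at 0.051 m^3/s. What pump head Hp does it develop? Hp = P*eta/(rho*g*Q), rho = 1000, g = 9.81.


Pump head formula: Hp = P * eta / (rho * g * Q).
Numerator: P * eta = 37.9 * 1000 * 0.86 = 32594.0 W.
Denominator: rho * g * Q = 1000 * 9.81 * 0.051 = 500.31.
Hp = 32594.0 / 500.31 = 65.15 m.

65.15


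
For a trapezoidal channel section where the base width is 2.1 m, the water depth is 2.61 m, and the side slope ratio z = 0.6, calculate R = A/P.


For a trapezoidal section with side slope z:
A = (b + z*y)*y = (2.1 + 0.6*2.61)*2.61 = 9.568 m^2.
P = b + 2*y*sqrt(1 + z^2) = 2.1 + 2*2.61*sqrt(1 + 0.6^2) = 8.188 m.
R = A/P = 9.568 / 8.188 = 1.1686 m.

1.1686


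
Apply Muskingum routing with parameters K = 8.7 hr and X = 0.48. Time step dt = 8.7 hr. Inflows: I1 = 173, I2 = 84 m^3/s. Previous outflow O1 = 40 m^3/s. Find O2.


Muskingum coefficients:
denom = 2*K*(1-X) + dt = 2*8.7*(1-0.48) + 8.7 = 17.748.
C0 = (dt - 2*K*X)/denom = (8.7 - 2*8.7*0.48)/17.748 = 0.0196.
C1 = (dt + 2*K*X)/denom = (8.7 + 2*8.7*0.48)/17.748 = 0.9608.
C2 = (2*K*(1-X) - dt)/denom = 0.0196.
O2 = C0*I2 + C1*I1 + C2*O1
   = 0.0196*84 + 0.9608*173 + 0.0196*40
   = 168.65 m^3/s.

168.65


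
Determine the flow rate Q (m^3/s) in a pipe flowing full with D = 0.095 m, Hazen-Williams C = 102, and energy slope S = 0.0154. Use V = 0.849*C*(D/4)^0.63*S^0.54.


For a full circular pipe, R = D/4 = 0.095/4 = 0.0238 m.
V = 0.849 * 102 * 0.0238^0.63 * 0.0154^0.54
  = 0.849 * 102 * 0.094769 * 0.105017
  = 0.8619 m/s.
Pipe area A = pi*D^2/4 = pi*0.095^2/4 = 0.0071 m^2.
Q = A * V = 0.0071 * 0.8619 = 0.0061 m^3/s.

0.0061


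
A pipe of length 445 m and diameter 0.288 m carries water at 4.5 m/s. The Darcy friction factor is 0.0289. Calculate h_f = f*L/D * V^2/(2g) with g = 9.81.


Darcy-Weisbach equation: h_f = f * (L/D) * V^2/(2g).
f * L/D = 0.0289 * 445/0.288 = 44.6545.
V^2/(2g) = 4.5^2 / (2*9.81) = 20.25 / 19.62 = 1.0321 m.
h_f = 44.6545 * 1.0321 = 46.088 m.

46.088


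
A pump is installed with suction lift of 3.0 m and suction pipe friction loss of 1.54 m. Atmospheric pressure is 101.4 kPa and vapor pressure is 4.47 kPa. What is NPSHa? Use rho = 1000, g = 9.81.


NPSHa = p_atm/(rho*g) - z_s - hf_s - p_vap/(rho*g).
p_atm/(rho*g) = 101.4*1000 / (1000*9.81) = 10.336 m.
p_vap/(rho*g) = 4.47*1000 / (1000*9.81) = 0.456 m.
NPSHa = 10.336 - 3.0 - 1.54 - 0.456
      = 5.34 m.

5.34


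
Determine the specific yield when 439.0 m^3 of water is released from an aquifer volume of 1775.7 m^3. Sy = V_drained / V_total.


Specific yield Sy = Volume drained / Total volume.
Sy = 439.0 / 1775.7
   = 0.2472.

0.2472


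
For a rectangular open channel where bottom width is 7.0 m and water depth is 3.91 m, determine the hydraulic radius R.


For a rectangular section:
Flow area A = b * y = 7.0 * 3.91 = 27.37 m^2.
Wetted perimeter P = b + 2y = 7.0 + 2*3.91 = 14.82 m.
Hydraulic radius R = A/P = 27.37 / 14.82 = 1.8468 m.

1.8468


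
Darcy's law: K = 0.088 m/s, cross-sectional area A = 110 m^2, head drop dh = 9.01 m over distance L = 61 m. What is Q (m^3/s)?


Darcy's law: Q = K * A * i, where i = dh/L.
Hydraulic gradient i = 9.01 / 61 = 0.147705.
Q = 0.088 * 110 * 0.147705
  = 1.4298 m^3/s.

1.4298


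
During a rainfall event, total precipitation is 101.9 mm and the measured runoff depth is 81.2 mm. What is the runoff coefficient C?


The runoff coefficient C = runoff depth / rainfall depth.
C = 81.2 / 101.9
  = 0.7969.

0.7969


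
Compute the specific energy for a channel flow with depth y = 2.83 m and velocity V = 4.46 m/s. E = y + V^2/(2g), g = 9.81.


Specific energy E = y + V^2/(2g).
Velocity head = V^2/(2g) = 4.46^2 / (2*9.81) = 19.8916 / 19.62 = 1.0138 m.
E = 2.83 + 1.0138 = 3.8438 m.

3.8438


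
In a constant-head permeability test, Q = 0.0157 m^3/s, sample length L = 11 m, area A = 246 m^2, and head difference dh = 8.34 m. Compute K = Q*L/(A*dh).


From K = Q*L / (A*dh):
Numerator: Q*L = 0.0157 * 11 = 0.1727.
Denominator: A*dh = 246 * 8.34 = 2051.64.
K = 0.1727 / 2051.64 = 8.4e-05 m/s.

8.4e-05


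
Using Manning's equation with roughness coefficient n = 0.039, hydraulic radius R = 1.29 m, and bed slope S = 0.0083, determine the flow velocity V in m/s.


Manning's equation gives V = (1/n) * R^(2/3) * S^(1/2).
First, compute R^(2/3) = 1.29^(2/3) = 1.185.
Next, S^(1/2) = 0.0083^(1/2) = 0.091104.
Then 1/n = 1/0.039 = 25.64.
V = 25.64 * 1.185 * 0.091104 = 2.7682 m/s.

2.7682


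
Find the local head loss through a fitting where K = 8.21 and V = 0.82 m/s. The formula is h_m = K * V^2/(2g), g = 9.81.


Minor loss formula: h_m = K * V^2/(2g).
V^2 = 0.82^2 = 0.6724.
V^2/(2g) = 0.6724 / 19.62 = 0.0343 m.
h_m = 8.21 * 0.0343 = 0.2814 m.

0.2814


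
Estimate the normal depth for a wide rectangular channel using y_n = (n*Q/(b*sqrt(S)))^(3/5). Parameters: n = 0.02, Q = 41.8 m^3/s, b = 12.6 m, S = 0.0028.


We use the wide-channel approximation y_n = (n*Q/(b*sqrt(S)))^(3/5).
sqrt(S) = sqrt(0.0028) = 0.052915.
Numerator: n*Q = 0.02 * 41.8 = 0.836.
Denominator: b*sqrt(S) = 12.6 * 0.052915 = 0.666729.
arg = 1.2539.
y_n = 1.2539^(3/5) = 1.1454 m.

1.1454


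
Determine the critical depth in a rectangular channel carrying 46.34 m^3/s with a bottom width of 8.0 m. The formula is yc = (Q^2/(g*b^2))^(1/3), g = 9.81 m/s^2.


Using yc = (Q^2 / (g * b^2))^(1/3):
Q^2 = 46.34^2 = 2147.4.
g * b^2 = 9.81 * 8.0^2 = 9.81 * 64.0 = 627.84.
Q^2 / (g*b^2) = 2147.4 / 627.84 = 3.4203.
yc = 3.4203^(1/3) = 1.5067 m.

1.5067


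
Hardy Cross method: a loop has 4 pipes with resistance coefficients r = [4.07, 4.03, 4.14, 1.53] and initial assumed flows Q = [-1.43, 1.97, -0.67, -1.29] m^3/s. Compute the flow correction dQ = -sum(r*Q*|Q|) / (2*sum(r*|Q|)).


Numerator terms (r*Q*|Q|): 4.07*-1.43*|-1.43| = -8.3227; 4.03*1.97*|1.97| = 15.64; 4.14*-0.67*|-0.67| = -1.8584; 1.53*-1.29*|-1.29| = -2.5461.
Sum of numerator = 2.9128.
Denominator terms (r*|Q|): 4.07*|-1.43| = 5.8201; 4.03*|1.97| = 7.9391; 4.14*|-0.67| = 2.7738; 1.53*|-1.29| = 1.9737.
2 * sum of denominator = 2 * 18.5067 = 37.0134.
dQ = -2.9128 / 37.0134 = -0.0787 m^3/s.

-0.0787


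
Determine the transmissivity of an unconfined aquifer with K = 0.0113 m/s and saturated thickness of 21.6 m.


Transmissivity is defined as T = K * h.
T = 0.0113 * 21.6
  = 0.2441 m^2/s.

0.2441


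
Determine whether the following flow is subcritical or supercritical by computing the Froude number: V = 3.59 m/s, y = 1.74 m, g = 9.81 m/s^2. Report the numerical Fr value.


The Froude number is defined as Fr = V / sqrt(g*y).
g*y = 9.81 * 1.74 = 17.0694.
sqrt(g*y) = sqrt(17.0694) = 4.1315.
Fr = 3.59 / 4.1315 = 0.8689.
Since Fr < 1, the flow is subcritical.

0.8689


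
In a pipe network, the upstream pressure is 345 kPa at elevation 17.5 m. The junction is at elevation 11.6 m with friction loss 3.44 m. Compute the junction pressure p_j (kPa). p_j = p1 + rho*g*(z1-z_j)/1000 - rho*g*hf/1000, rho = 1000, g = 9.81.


Junction pressure: p_j = p1 + rho*g*(z1 - z_j)/1000 - rho*g*hf/1000.
Elevation term = 1000*9.81*(17.5 - 11.6)/1000 = 57.879 kPa.
Friction term = 1000*9.81*3.44/1000 = 33.746 kPa.
p_j = 345 + 57.879 - 33.746 = 369.13 kPa.

369.13


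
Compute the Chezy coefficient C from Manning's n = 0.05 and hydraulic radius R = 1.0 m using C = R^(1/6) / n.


The Chezy coefficient relates to Manning's n through C = R^(1/6) / n.
R^(1/6) = 1.0^(1/6) = 1.0.
C = 1.0 / 0.05 = 20.0 m^(1/2)/s.

20.0


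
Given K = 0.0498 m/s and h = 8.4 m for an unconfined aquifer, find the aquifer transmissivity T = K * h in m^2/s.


Transmissivity is defined as T = K * h.
T = 0.0498 * 8.4
  = 0.4183 m^2/s.

0.4183


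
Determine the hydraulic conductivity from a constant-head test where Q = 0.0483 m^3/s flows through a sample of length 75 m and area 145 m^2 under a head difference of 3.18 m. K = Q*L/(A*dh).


From K = Q*L / (A*dh):
Numerator: Q*L = 0.0483 * 75 = 3.6225.
Denominator: A*dh = 145 * 3.18 = 461.1.
K = 3.6225 / 461.1 = 0.007856 m/s.

0.007856


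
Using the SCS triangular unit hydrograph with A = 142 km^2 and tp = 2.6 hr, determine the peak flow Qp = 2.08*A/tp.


SCS formula: Qp = 2.08 * A / tp.
Qp = 2.08 * 142 / 2.6
   = 295.36 / 2.6
   = 113.6 m^3/s per cm.

113.6


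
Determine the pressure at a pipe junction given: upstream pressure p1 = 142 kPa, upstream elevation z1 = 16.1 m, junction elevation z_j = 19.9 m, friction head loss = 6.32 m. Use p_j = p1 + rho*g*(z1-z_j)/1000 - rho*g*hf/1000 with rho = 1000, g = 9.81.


Junction pressure: p_j = p1 + rho*g*(z1 - z_j)/1000 - rho*g*hf/1000.
Elevation term = 1000*9.81*(16.1 - 19.9)/1000 = -37.278 kPa.
Friction term = 1000*9.81*6.32/1000 = 61.999 kPa.
p_j = 142 + -37.278 - 61.999 = 42.72 kPa.

42.72


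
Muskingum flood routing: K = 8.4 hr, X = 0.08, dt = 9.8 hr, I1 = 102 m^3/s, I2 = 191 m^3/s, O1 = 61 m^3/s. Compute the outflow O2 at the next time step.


Muskingum coefficients:
denom = 2*K*(1-X) + dt = 2*8.4*(1-0.08) + 9.8 = 25.256.
C0 = (dt - 2*K*X)/denom = (9.8 - 2*8.4*0.08)/25.256 = 0.3348.
C1 = (dt + 2*K*X)/denom = (9.8 + 2*8.4*0.08)/25.256 = 0.4412.
C2 = (2*K*(1-X) - dt)/denom = 0.2239.
O2 = C0*I2 + C1*I1 + C2*O1
   = 0.3348*191 + 0.4412*102 + 0.2239*61
   = 122.62 m^3/s.

122.62


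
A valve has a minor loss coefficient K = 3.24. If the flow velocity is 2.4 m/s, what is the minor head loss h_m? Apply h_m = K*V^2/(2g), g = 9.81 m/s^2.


Minor loss formula: h_m = K * V^2/(2g).
V^2 = 2.4^2 = 5.76.
V^2/(2g) = 5.76 / 19.62 = 0.2936 m.
h_m = 3.24 * 0.2936 = 0.9512 m.

0.9512


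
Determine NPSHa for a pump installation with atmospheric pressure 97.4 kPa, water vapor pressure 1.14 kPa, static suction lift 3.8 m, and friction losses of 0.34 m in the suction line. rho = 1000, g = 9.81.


NPSHa = p_atm/(rho*g) - z_s - hf_s - p_vap/(rho*g).
p_atm/(rho*g) = 97.4*1000 / (1000*9.81) = 9.929 m.
p_vap/(rho*g) = 1.14*1000 / (1000*9.81) = 0.116 m.
NPSHa = 9.929 - 3.8 - 0.34 - 0.116
      = 5.67 m.

5.67


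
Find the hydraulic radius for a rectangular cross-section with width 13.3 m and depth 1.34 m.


For a rectangular section:
Flow area A = b * y = 13.3 * 1.34 = 17.82 m^2.
Wetted perimeter P = b + 2y = 13.3 + 2*1.34 = 15.98 m.
Hydraulic radius R = A/P = 17.82 / 15.98 = 1.1153 m.

1.1153


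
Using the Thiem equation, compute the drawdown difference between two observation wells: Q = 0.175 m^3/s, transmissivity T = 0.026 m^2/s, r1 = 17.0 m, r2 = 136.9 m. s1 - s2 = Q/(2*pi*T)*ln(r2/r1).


Thiem equation: s1 - s2 = Q/(2*pi*T) * ln(r2/r1).
ln(r2/r1) = ln(136.9/17.0) = 2.086.
Q/(2*pi*T) = 0.175 / (2*pi*0.026) = 0.175 / 0.1634 = 1.0712.
s1 - s2 = 1.0712 * 2.086 = 2.2346 m.

2.2346


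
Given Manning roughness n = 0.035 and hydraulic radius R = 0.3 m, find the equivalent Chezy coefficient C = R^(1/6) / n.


The Chezy coefficient relates to Manning's n through C = R^(1/6) / n.
R^(1/6) = 0.3^(1/6) = 0.818189.
C = 0.818189 / 0.035 = 23.38 m^(1/2)/s.

23.38


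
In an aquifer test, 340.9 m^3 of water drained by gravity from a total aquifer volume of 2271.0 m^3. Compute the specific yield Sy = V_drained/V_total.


Specific yield Sy = Volume drained / Total volume.
Sy = 340.9 / 2271.0
   = 0.1501.

0.1501


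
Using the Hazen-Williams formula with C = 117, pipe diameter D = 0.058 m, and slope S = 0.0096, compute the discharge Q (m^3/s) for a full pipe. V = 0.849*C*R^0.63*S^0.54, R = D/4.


For a full circular pipe, R = D/4 = 0.058/4 = 0.0145 m.
V = 0.849 * 117 * 0.0145^0.63 * 0.0096^0.54
  = 0.849 * 117 * 0.069448 * 0.081363
  = 0.5613 m/s.
Pipe area A = pi*D^2/4 = pi*0.058^2/4 = 0.0026 m^2.
Q = A * V = 0.0026 * 0.5613 = 0.0015 m^3/s.

0.0015


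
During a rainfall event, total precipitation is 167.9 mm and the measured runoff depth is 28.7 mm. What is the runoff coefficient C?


The runoff coefficient C = runoff depth / rainfall depth.
C = 28.7 / 167.9
  = 0.1709.

0.1709


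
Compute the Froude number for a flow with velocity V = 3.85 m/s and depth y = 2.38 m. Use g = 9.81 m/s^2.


The Froude number is defined as Fr = V / sqrt(g*y).
g*y = 9.81 * 2.38 = 23.3478.
sqrt(g*y) = sqrt(23.3478) = 4.832.
Fr = 3.85 / 4.832 = 0.7968.

0.7968


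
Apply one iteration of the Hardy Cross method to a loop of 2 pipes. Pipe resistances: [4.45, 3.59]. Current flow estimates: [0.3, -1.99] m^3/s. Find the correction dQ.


Numerator terms (r*Q*|Q|): 4.45*0.3*|0.3| = 0.4005; 3.59*-1.99*|-1.99| = -14.2168.
Sum of numerator = -13.8163.
Denominator terms (r*|Q|): 4.45*|0.3| = 1.335; 3.59*|-1.99| = 7.1441.
2 * sum of denominator = 2 * 8.4791 = 16.9582.
dQ = --13.8163 / 16.9582 = 0.8147 m^3/s.

0.8147


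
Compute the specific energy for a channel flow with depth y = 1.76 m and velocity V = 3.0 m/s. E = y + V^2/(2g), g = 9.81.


Specific energy E = y + V^2/(2g).
Velocity head = V^2/(2g) = 3.0^2 / (2*9.81) = 9.0 / 19.62 = 0.4587 m.
E = 1.76 + 0.4587 = 2.2187 m.

2.2187


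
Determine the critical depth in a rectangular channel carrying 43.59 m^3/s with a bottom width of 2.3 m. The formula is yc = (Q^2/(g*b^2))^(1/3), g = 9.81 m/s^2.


Using yc = (Q^2 / (g * b^2))^(1/3):
Q^2 = 43.59^2 = 1900.09.
g * b^2 = 9.81 * 2.3^2 = 9.81 * 5.29 = 51.89.
Q^2 / (g*b^2) = 1900.09 / 51.89 = 36.6177.
yc = 36.6177^(1/3) = 3.3206 m.

3.3206


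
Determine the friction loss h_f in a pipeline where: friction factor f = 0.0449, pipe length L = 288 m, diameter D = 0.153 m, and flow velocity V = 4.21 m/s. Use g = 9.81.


Darcy-Weisbach equation: h_f = f * (L/D) * V^2/(2g).
f * L/D = 0.0449 * 288/0.153 = 84.5176.
V^2/(2g) = 4.21^2 / (2*9.81) = 17.7241 / 19.62 = 0.9034 m.
h_f = 84.5176 * 0.9034 = 76.351 m.

76.351


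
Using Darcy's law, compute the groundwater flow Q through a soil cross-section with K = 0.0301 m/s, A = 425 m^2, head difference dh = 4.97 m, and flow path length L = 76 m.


Darcy's law: Q = K * A * i, where i = dh/L.
Hydraulic gradient i = 4.97 / 76 = 0.065395.
Q = 0.0301 * 425 * 0.065395
  = 0.8366 m^3/s.

0.8366


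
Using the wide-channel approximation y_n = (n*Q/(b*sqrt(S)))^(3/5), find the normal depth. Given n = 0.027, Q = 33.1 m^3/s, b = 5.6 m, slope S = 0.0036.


We use the wide-channel approximation y_n = (n*Q/(b*sqrt(S)))^(3/5).
sqrt(S) = sqrt(0.0036) = 0.06.
Numerator: n*Q = 0.027 * 33.1 = 0.8937.
Denominator: b*sqrt(S) = 5.6 * 0.06 = 0.336.
arg = 2.6598.
y_n = 2.6598^(3/5) = 1.7985 m.

1.7985


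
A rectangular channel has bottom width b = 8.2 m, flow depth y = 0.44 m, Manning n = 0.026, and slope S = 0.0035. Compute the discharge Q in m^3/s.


For a rectangular channel, the cross-sectional area A = b * y = 8.2 * 0.44 = 3.61 m^2.
The wetted perimeter P = b + 2y = 8.2 + 2*0.44 = 9.08 m.
Hydraulic radius R = A/P = 3.61/9.08 = 0.3974 m.
Velocity V = (1/n)*R^(2/3)*S^(1/2) = (1/0.026)*0.3974^(2/3)*0.0035^(1/2) = 1.2298 m/s.
Discharge Q = A * V = 3.61 * 1.2298 = 4.437 m^3/s.

4.437


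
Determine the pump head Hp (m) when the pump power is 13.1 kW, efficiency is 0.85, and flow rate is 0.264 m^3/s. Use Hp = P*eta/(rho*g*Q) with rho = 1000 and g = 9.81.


Pump head formula: Hp = P * eta / (rho * g * Q).
Numerator: P * eta = 13.1 * 1000 * 0.85 = 11135.0 W.
Denominator: rho * g * Q = 1000 * 9.81 * 0.264 = 2589.84.
Hp = 11135.0 / 2589.84 = 4.3 m.

4.3


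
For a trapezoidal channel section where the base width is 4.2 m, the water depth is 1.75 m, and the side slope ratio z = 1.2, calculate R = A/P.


For a trapezoidal section with side slope z:
A = (b + z*y)*y = (4.2 + 1.2*1.75)*1.75 = 11.025 m^2.
P = b + 2*y*sqrt(1 + z^2) = 4.2 + 2*1.75*sqrt(1 + 1.2^2) = 9.667 m.
R = A/P = 11.025 / 9.667 = 1.1405 m.

1.1405


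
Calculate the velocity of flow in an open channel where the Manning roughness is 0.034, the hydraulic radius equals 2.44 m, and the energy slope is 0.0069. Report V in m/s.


Manning's equation gives V = (1/n) * R^(2/3) * S^(1/2).
First, compute R^(2/3) = 2.44^(2/3) = 1.8124.
Next, S^(1/2) = 0.0069^(1/2) = 0.083066.
Then 1/n = 1/0.034 = 29.41.
V = 29.41 * 1.8124 * 0.083066 = 4.428 m/s.

4.428


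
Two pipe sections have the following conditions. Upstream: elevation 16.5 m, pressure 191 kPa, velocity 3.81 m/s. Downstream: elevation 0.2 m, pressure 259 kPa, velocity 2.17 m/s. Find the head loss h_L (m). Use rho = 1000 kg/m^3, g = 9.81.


Total head at each section: H = z + p/(rho*g) + V^2/(2g).
H1 = 16.5 + 191*1000/(1000*9.81) + 3.81^2/(2*9.81)
   = 16.5 + 19.47 + 0.7399
   = 36.71 m.
H2 = 0.2 + 259*1000/(1000*9.81) + 2.17^2/(2*9.81)
   = 0.2 + 26.402 + 0.24
   = 26.842 m.
h_L = H1 - H2 = 36.71 - 26.842 = 9.868 m.

9.868


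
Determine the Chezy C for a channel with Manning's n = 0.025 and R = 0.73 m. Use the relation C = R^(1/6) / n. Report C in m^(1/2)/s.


The Chezy coefficient relates to Manning's n through C = R^(1/6) / n.
R^(1/6) = 0.73^(1/6) = 0.9489.
C = 0.9489 / 0.025 = 37.96 m^(1/2)/s.

37.96


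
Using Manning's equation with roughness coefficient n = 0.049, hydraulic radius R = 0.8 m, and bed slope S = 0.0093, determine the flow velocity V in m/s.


Manning's equation gives V = (1/n) * R^(2/3) * S^(1/2).
First, compute R^(2/3) = 0.8^(2/3) = 0.8618.
Next, S^(1/2) = 0.0093^(1/2) = 0.096437.
Then 1/n = 1/0.049 = 20.41.
V = 20.41 * 0.8618 * 0.096437 = 1.6961 m/s.

1.6961


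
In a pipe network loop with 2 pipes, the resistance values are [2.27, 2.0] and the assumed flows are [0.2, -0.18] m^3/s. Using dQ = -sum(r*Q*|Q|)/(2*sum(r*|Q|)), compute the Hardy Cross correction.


Numerator terms (r*Q*|Q|): 2.27*0.2*|0.2| = 0.0908; 2.0*-0.18*|-0.18| = -0.0648.
Sum of numerator = 0.026.
Denominator terms (r*|Q|): 2.27*|0.2| = 0.454; 2.0*|-0.18| = 0.36.
2 * sum of denominator = 2 * 0.814 = 1.628.
dQ = -0.026 / 1.628 = -0.016 m^3/s.

-0.016


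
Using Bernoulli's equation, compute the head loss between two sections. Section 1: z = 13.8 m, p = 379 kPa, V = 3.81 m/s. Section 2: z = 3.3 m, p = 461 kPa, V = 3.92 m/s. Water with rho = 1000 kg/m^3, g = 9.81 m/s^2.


Total head at each section: H = z + p/(rho*g) + V^2/(2g).
H1 = 13.8 + 379*1000/(1000*9.81) + 3.81^2/(2*9.81)
   = 13.8 + 38.634 + 0.7399
   = 53.174 m.
H2 = 3.3 + 461*1000/(1000*9.81) + 3.92^2/(2*9.81)
   = 3.3 + 46.993 + 0.7832
   = 51.076 m.
h_L = H1 - H2 = 53.174 - 51.076 = 2.098 m.

2.098


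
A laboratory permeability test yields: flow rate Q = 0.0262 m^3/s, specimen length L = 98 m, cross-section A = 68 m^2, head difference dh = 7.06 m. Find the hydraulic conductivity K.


From K = Q*L / (A*dh):
Numerator: Q*L = 0.0262 * 98 = 2.5676.
Denominator: A*dh = 68 * 7.06 = 480.08.
K = 2.5676 / 480.08 = 0.005348 m/s.

0.005348


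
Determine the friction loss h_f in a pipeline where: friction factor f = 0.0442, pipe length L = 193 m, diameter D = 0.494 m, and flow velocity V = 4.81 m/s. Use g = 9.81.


Darcy-Weisbach equation: h_f = f * (L/D) * V^2/(2g).
f * L/D = 0.0442 * 193/0.494 = 17.2684.
V^2/(2g) = 4.81^2 / (2*9.81) = 23.1361 / 19.62 = 1.1792 m.
h_f = 17.2684 * 1.1792 = 20.363 m.

20.363


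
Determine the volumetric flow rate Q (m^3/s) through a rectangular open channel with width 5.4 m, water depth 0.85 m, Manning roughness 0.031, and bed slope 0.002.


For a rectangular channel, the cross-sectional area A = b * y = 5.4 * 0.85 = 4.59 m^2.
The wetted perimeter P = b + 2y = 5.4 + 2*0.85 = 7.1 m.
Hydraulic radius R = A/P = 4.59/7.1 = 0.6465 m.
Velocity V = (1/n)*R^(2/3)*S^(1/2) = (1/0.031)*0.6465^(2/3)*0.002^(1/2) = 1.0786 m/s.
Discharge Q = A * V = 4.59 * 1.0786 = 4.951 m^3/s.

4.951


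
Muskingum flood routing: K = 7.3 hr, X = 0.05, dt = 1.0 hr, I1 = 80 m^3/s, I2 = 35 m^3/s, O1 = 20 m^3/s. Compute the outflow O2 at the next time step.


Muskingum coefficients:
denom = 2*K*(1-X) + dt = 2*7.3*(1-0.05) + 1.0 = 14.87.
C0 = (dt - 2*K*X)/denom = (1.0 - 2*7.3*0.05)/14.87 = 0.0182.
C1 = (dt + 2*K*X)/denom = (1.0 + 2*7.3*0.05)/14.87 = 0.1163.
C2 = (2*K*(1-X) - dt)/denom = 0.8655.
O2 = C0*I2 + C1*I1 + C2*O1
   = 0.0182*35 + 0.1163*80 + 0.8655*20
   = 27.25 m^3/s.

27.25


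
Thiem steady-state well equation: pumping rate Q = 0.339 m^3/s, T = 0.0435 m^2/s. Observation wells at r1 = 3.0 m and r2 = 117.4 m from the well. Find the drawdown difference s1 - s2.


Thiem equation: s1 - s2 = Q/(2*pi*T) * ln(r2/r1).
ln(r2/r1) = ln(117.4/3.0) = 3.667.
Q/(2*pi*T) = 0.339 / (2*pi*0.0435) = 0.339 / 0.2733 = 1.2403.
s1 - s2 = 1.2403 * 3.667 = 4.5482 m.

4.5482


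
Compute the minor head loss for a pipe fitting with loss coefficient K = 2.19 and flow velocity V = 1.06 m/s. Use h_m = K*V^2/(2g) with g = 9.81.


Minor loss formula: h_m = K * V^2/(2g).
V^2 = 1.06^2 = 1.1236.
V^2/(2g) = 1.1236 / 19.62 = 0.0573 m.
h_m = 2.19 * 0.0573 = 0.1254 m.

0.1254


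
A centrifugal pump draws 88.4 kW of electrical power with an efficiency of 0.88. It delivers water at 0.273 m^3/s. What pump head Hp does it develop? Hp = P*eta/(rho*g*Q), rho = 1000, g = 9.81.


Pump head formula: Hp = P * eta / (rho * g * Q).
Numerator: P * eta = 88.4 * 1000 * 0.88 = 77792.0 W.
Denominator: rho * g * Q = 1000 * 9.81 * 0.273 = 2678.13.
Hp = 77792.0 / 2678.13 = 29.05 m.

29.05


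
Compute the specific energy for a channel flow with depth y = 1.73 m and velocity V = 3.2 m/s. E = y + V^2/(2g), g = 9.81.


Specific energy E = y + V^2/(2g).
Velocity head = V^2/(2g) = 3.2^2 / (2*9.81) = 10.24 / 19.62 = 0.5219 m.
E = 1.73 + 0.5219 = 2.2519 m.

2.2519


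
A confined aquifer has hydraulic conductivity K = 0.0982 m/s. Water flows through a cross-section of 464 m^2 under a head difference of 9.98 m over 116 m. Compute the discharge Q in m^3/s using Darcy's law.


Darcy's law: Q = K * A * i, where i = dh/L.
Hydraulic gradient i = 9.98 / 116 = 0.086034.
Q = 0.0982 * 464 * 0.086034
  = 3.9201 m^3/s.

3.9201


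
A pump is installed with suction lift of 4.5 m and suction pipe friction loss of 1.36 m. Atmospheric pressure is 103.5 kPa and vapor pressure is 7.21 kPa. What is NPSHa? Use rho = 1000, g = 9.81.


NPSHa = p_atm/(rho*g) - z_s - hf_s - p_vap/(rho*g).
p_atm/(rho*g) = 103.5*1000 / (1000*9.81) = 10.55 m.
p_vap/(rho*g) = 7.21*1000 / (1000*9.81) = 0.735 m.
NPSHa = 10.55 - 4.5 - 1.36 - 0.735
      = 3.96 m.

3.96


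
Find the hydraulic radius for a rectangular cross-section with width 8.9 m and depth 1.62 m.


For a rectangular section:
Flow area A = b * y = 8.9 * 1.62 = 14.42 m^2.
Wetted perimeter P = b + 2y = 8.9 + 2*1.62 = 12.14 m.
Hydraulic radius R = A/P = 14.42 / 12.14 = 1.1876 m.

1.1876


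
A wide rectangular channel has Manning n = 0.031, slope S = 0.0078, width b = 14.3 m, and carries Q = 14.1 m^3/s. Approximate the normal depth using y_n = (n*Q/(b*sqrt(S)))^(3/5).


We use the wide-channel approximation y_n = (n*Q/(b*sqrt(S)))^(3/5).
sqrt(S) = sqrt(0.0078) = 0.088318.
Numerator: n*Q = 0.031 * 14.1 = 0.4371.
Denominator: b*sqrt(S) = 14.3 * 0.088318 = 1.262947.
arg = 0.3461.
y_n = 0.3461^(3/5) = 0.5291 m.

0.5291


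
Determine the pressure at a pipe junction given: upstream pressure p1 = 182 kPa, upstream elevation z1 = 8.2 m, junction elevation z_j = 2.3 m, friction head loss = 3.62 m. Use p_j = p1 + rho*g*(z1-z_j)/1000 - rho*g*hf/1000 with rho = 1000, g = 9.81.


Junction pressure: p_j = p1 + rho*g*(z1 - z_j)/1000 - rho*g*hf/1000.
Elevation term = 1000*9.81*(8.2 - 2.3)/1000 = 57.879 kPa.
Friction term = 1000*9.81*3.62/1000 = 35.512 kPa.
p_j = 182 + 57.879 - 35.512 = 204.37 kPa.

204.37


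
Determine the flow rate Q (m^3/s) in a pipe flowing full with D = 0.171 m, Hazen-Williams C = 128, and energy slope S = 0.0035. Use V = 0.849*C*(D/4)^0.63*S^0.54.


For a full circular pipe, R = D/4 = 0.171/4 = 0.0428 m.
V = 0.849 * 128 * 0.0428^0.63 * 0.0035^0.54
  = 0.849 * 128 * 0.137243 * 0.047184
  = 0.7037 m/s.
Pipe area A = pi*D^2/4 = pi*0.171^2/4 = 0.023 m^2.
Q = A * V = 0.023 * 0.7037 = 0.0162 m^3/s.

0.0162


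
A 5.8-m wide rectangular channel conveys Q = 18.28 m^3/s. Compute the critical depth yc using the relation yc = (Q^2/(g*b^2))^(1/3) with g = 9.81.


Using yc = (Q^2 / (g * b^2))^(1/3):
Q^2 = 18.28^2 = 334.16.
g * b^2 = 9.81 * 5.8^2 = 9.81 * 33.64 = 330.01.
Q^2 / (g*b^2) = 334.16 / 330.01 = 1.0126.
yc = 1.0126^(1/3) = 1.0042 m.

1.0042


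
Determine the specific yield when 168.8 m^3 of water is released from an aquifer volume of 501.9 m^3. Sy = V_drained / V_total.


Specific yield Sy = Volume drained / Total volume.
Sy = 168.8 / 501.9
   = 0.3363.

0.3363


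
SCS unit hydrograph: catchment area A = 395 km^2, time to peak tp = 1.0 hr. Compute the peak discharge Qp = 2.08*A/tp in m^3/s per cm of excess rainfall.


SCS formula: Qp = 2.08 * A / tp.
Qp = 2.08 * 395 / 1.0
   = 821.6 / 1.0
   = 821.6 m^3/s per cm.

821.6


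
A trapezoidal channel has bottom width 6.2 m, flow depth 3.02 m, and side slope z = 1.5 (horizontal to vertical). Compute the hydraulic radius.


For a trapezoidal section with side slope z:
A = (b + z*y)*y = (6.2 + 1.5*3.02)*3.02 = 32.405 m^2.
P = b + 2*y*sqrt(1 + z^2) = 6.2 + 2*3.02*sqrt(1 + 1.5^2) = 17.089 m.
R = A/P = 32.405 / 17.089 = 1.8963 m.

1.8963


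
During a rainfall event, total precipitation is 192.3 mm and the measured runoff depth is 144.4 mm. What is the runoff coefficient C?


The runoff coefficient C = runoff depth / rainfall depth.
C = 144.4 / 192.3
  = 0.7509.

0.7509


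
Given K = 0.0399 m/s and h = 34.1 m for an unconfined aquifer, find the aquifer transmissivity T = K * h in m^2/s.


Transmissivity is defined as T = K * h.
T = 0.0399 * 34.1
  = 1.3606 m^2/s.

1.3606


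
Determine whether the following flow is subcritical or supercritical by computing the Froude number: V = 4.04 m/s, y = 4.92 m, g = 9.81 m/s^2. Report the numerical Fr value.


The Froude number is defined as Fr = V / sqrt(g*y).
g*y = 9.81 * 4.92 = 48.2652.
sqrt(g*y) = sqrt(48.2652) = 6.9473.
Fr = 4.04 / 6.9473 = 0.5815.
Since Fr < 1, the flow is subcritical.

0.5815


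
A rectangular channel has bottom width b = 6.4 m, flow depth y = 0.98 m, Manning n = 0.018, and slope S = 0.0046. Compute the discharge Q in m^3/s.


For a rectangular channel, the cross-sectional area A = b * y = 6.4 * 0.98 = 6.27 m^2.
The wetted perimeter P = b + 2y = 6.4 + 2*0.98 = 8.36 m.
Hydraulic radius R = A/P = 6.27/8.36 = 0.7502 m.
Velocity V = (1/n)*R^(2/3)*S^(1/2) = (1/0.018)*0.7502^(2/3)*0.0046^(1/2) = 3.111 m/s.
Discharge Q = A * V = 6.27 * 3.111 = 19.512 m^3/s.

19.512


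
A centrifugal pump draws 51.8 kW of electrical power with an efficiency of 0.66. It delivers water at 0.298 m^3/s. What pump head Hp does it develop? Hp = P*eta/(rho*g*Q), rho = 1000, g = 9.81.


Pump head formula: Hp = P * eta / (rho * g * Q).
Numerator: P * eta = 51.8 * 1000 * 0.66 = 34188.0 W.
Denominator: rho * g * Q = 1000 * 9.81 * 0.298 = 2923.38.
Hp = 34188.0 / 2923.38 = 11.69 m.

11.69


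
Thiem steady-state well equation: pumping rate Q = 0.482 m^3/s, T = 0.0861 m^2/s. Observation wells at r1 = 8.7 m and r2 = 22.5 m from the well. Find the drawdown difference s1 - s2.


Thiem equation: s1 - s2 = Q/(2*pi*T) * ln(r2/r1).
ln(r2/r1) = ln(22.5/8.7) = 0.9502.
Q/(2*pi*T) = 0.482 / (2*pi*0.0861) = 0.482 / 0.541 = 0.891.
s1 - s2 = 0.891 * 0.9502 = 0.8466 m.

0.8466


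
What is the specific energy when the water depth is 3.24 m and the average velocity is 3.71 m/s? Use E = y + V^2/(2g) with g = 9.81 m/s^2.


Specific energy E = y + V^2/(2g).
Velocity head = V^2/(2g) = 3.71^2 / (2*9.81) = 13.7641 / 19.62 = 0.7015 m.
E = 3.24 + 0.7015 = 3.9415 m.

3.9415


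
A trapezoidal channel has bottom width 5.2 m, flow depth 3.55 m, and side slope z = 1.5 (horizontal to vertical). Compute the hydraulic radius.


For a trapezoidal section with side slope z:
A = (b + z*y)*y = (5.2 + 1.5*3.55)*3.55 = 37.364 m^2.
P = b + 2*y*sqrt(1 + z^2) = 5.2 + 2*3.55*sqrt(1 + 1.5^2) = 18.0 m.
R = A/P = 37.364 / 18.0 = 2.0758 m.

2.0758


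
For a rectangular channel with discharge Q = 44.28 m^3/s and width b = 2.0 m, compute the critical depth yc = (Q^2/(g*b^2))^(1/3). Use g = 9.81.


Using yc = (Q^2 / (g * b^2))^(1/3):
Q^2 = 44.28^2 = 1960.72.
g * b^2 = 9.81 * 2.0^2 = 9.81 * 4.0 = 39.24.
Q^2 / (g*b^2) = 1960.72 / 39.24 = 49.9674.
yc = 49.9674^(1/3) = 3.6832 m.

3.6832


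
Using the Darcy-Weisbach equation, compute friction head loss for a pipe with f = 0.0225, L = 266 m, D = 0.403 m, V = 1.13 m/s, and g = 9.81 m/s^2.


Darcy-Weisbach equation: h_f = f * (L/D) * V^2/(2g).
f * L/D = 0.0225 * 266/0.403 = 14.8511.
V^2/(2g) = 1.13^2 / (2*9.81) = 1.2769 / 19.62 = 0.0651 m.
h_f = 14.8511 * 0.0651 = 0.967 m.

0.967
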